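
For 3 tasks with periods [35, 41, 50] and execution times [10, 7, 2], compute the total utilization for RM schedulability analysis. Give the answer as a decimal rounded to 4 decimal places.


Compute individual utilizations (exact fractions):
  Task 1: C/T = 10/35 = 2/7 (approx. 0.2857)
  Task 2: C/T = 7/41 (approx. 0.1707)
  Task 3: C/T = 2/50 = 1/25 (approx. 0.04)
Total utilization U = 2/7 + 7/41 + 1/25 = 3562/7175
Rounded to 4 decimal places: U = 0.4964
RM (Liu & Layland) bound for 3 tasks = 0.779763; compare with U = 3562/7175 (approx. 0.496446)
U <= bound, so schedulable by RM sufficient condition.

0.4964


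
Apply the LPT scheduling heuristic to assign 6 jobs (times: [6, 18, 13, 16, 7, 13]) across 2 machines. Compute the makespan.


Sort jobs in decreasing order (LPT): [18, 16, 13, 13, 7, 6]
Assign each job to the least loaded machine:
  Machine 1: jobs [18, 13, 6], load = 37
  Machine 2: jobs [16, 13, 7], load = 36
Makespan = max load = 37

37


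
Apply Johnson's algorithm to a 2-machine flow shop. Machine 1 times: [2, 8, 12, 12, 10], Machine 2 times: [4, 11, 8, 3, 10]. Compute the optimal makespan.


Apply Johnson's rule:
  Group 1 (a <= b): [(1, 2, 4), (2, 8, 11), (5, 10, 10)]
  Group 2 (a > b): [(3, 12, 8), (4, 12, 3)]
Optimal job order: [1, 2, 5, 3, 4]
Schedule:
  Job 1: M1 done at 2, M2 done at 6
  Job 2: M1 done at 10, M2 done at 21
  Job 5: M1 done at 20, M2 done at 31
  Job 3: M1 done at 32, M2 done at 40
  Job 4: M1 done at 44, M2 done at 47
Makespan = 47

47


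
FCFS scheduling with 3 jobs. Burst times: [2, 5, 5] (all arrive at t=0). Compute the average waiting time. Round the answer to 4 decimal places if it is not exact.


FCFS order (as given): [2, 5, 5]
Waiting times:
  Job 1: wait = 0
  Job 2: wait = 2
  Job 3: wait = 7
Sum of waiting times = 9
Average waiting time = 9/3 = 3.0

3.0


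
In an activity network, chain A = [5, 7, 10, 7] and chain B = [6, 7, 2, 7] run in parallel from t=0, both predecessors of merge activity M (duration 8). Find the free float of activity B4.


ES(B4) = sum of predecessors on chain B = 15
EF(B4) = ES + duration = 15 + 7 = 22
Successor of B4 is M. ES(M) = max(sum(A), sum(B)) = max(29, 22) = 29
Free float = ES(successor) - EF(current) = 29 - 22 = 7

7


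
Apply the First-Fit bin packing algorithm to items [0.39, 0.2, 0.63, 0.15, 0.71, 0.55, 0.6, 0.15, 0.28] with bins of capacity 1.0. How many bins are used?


Place items sequentially using First-Fit:
  Item 0.39 -> new Bin 1
  Item 0.2 -> Bin 1 (now 0.59)
  Item 0.63 -> new Bin 2
  Item 0.15 -> Bin 1 (now 0.74)
  Item 0.71 -> new Bin 3
  Item 0.55 -> new Bin 4
  Item 0.6 -> new Bin 5
  Item 0.15 -> Bin 1 (now 0.89)
  Item 0.28 -> Bin 2 (now 0.91)
Total bins used = 5

5


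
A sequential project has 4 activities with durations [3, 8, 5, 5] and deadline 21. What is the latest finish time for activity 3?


LF(activity 3) = deadline - sum of successor durations
Successors: activities 4 through 4 with durations [5]
Sum of successor durations = 5
LF = 21 - 5 = 16

16


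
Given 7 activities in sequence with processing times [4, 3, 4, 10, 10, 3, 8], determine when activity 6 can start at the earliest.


Activity 6 starts after activities 1 through 5 complete.
Predecessor durations: [4, 3, 4, 10, 10]
ES = 4 + 3 + 4 + 10 + 10 = 31

31


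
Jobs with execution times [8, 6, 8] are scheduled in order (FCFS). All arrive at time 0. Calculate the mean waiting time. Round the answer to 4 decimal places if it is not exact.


FCFS order (as given): [8, 6, 8]
Waiting times:
  Job 1: wait = 0
  Job 2: wait = 8
  Job 3: wait = 14
Sum of waiting times = 22
Average waiting time = 22/3 = 7.3333

7.3333


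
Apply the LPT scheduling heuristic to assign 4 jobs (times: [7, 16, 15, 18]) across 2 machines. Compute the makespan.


Sort jobs in decreasing order (LPT): [18, 16, 15, 7]
Assign each job to the least loaded machine:
  Machine 1: jobs [18, 7], load = 25
  Machine 2: jobs [16, 15], load = 31
Makespan = max load = 31

31


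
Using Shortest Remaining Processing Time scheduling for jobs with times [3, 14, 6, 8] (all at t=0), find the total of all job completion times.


Since all jobs arrive at t=0, SRPT equals SPT ordering.
SPT order: [3, 6, 8, 14]
Completion times:
  Job 1: p=3, C=3
  Job 2: p=6, C=9
  Job 3: p=8, C=17
  Job 4: p=14, C=31
Total completion time = 3 + 9 + 17 + 31 = 60

60


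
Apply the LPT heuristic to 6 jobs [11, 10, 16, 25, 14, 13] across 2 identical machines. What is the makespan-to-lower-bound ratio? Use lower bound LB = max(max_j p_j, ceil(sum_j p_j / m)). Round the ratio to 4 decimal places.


LPT order: [25, 16, 14, 13, 11, 10]
Machine loads after assignment: [48, 41]
LPT makespan = 48
Lower bound = max(max_job, ceil(total/2)) = max(25, 45) = 45
Ratio = 48 / 45 = 1.0667

1.0667


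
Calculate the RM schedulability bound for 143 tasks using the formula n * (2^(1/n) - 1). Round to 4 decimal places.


Compute 2^(1/143) = 1.0048589497
Subtract 1: 1.0048589497 - 1 = 0.0048589497
Multiply by n: 143 * 0.0048589497 = 0.6948298071
Round to 4 dp: 0.6948

0.6948


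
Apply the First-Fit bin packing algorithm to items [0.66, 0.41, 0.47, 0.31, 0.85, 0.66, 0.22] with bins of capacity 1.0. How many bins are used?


Place items sequentially using First-Fit:
  Item 0.66 -> new Bin 1
  Item 0.41 -> new Bin 2
  Item 0.47 -> Bin 2 (now 0.88)
  Item 0.31 -> Bin 1 (now 0.97)
  Item 0.85 -> new Bin 3
  Item 0.66 -> new Bin 4
  Item 0.22 -> Bin 4 (now 0.88)
Total bins used = 4

4


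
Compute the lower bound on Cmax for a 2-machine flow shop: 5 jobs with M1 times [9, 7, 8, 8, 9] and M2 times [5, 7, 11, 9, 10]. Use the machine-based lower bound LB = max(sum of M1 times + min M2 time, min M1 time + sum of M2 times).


LB1 = sum(M1 times) + min(M2 times) = 41 + 5 = 46
LB2 = min(M1 times) + sum(M2 times) = 7 + 42 = 49
Lower bound = max(LB1, LB2) = max(46, 49) = 49

49


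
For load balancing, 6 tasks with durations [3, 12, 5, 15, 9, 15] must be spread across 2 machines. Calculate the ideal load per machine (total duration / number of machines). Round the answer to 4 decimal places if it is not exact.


Total processing time = 3 + 12 + 5 + 15 + 9 + 15 = 59
Number of machines = 2
Ideal balanced load = 59 / 2 = 29.5

29.5


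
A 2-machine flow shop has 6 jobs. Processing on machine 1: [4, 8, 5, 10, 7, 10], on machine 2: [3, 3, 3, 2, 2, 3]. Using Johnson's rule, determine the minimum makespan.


Apply Johnson's rule:
  Group 1 (a <= b): []
  Group 2 (a > b): [(1, 4, 3), (2, 8, 3), (3, 5, 3), (6, 10, 3), (4, 10, 2), (5, 7, 2)]
Optimal job order: [1, 2, 3, 6, 4, 5]
Schedule:
  Job 1: M1 done at 4, M2 done at 7
  Job 2: M1 done at 12, M2 done at 15
  Job 3: M1 done at 17, M2 done at 20
  Job 6: M1 done at 27, M2 done at 30
  Job 4: M1 done at 37, M2 done at 39
  Job 5: M1 done at 44, M2 done at 46
Makespan = 46

46


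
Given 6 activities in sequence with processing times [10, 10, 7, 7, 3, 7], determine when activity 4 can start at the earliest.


Activity 4 starts after activities 1 through 3 complete.
Predecessor durations: [10, 10, 7]
ES = 10 + 10 + 7 = 27

27


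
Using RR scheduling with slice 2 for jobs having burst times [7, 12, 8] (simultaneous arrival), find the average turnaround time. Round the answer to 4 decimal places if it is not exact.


Time quantum = 2
Execution trace:
  J1 runs 2 units, time = 2
  J2 runs 2 units, time = 4
  J3 runs 2 units, time = 6
  J1 runs 2 units, time = 8
  J2 runs 2 units, time = 10
  J3 runs 2 units, time = 12
  J1 runs 2 units, time = 14
  J2 runs 2 units, time = 16
  J3 runs 2 units, time = 18
  J1 runs 1 units, time = 19
  J2 runs 2 units, time = 21
  J3 runs 2 units, time = 23
  J2 runs 2 units, time = 25
  J2 runs 2 units, time = 27
Finish times: [19, 27, 23]
Average turnaround = 69/3 = 23.0

23.0


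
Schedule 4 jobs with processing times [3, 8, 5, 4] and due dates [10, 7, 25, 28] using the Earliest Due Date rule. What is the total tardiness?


Sort by due date (EDD order): [(8, 7), (3, 10), (5, 25), (4, 28)]
Compute completion times and tardiness:
  Job 1: p=8, d=7, C=8, tardiness=max(0,8-7)=1
  Job 2: p=3, d=10, C=11, tardiness=max(0,11-10)=1
  Job 3: p=5, d=25, C=16, tardiness=max(0,16-25)=0
  Job 4: p=4, d=28, C=20, tardiness=max(0,20-28)=0
Total tardiness = 2

2


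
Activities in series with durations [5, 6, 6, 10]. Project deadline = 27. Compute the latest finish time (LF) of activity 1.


LF(activity 1) = deadline - sum of successor durations
Successors: activities 2 through 4 with durations [6, 6, 10]
Sum of successor durations = 22
LF = 27 - 22 = 5

5


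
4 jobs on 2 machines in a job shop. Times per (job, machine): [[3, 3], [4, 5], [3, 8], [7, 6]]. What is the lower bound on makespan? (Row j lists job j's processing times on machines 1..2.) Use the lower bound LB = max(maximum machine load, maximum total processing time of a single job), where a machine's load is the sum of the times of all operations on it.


Machine loads:
  Machine 1: 3 + 4 + 3 + 7 = 17
  Machine 2: 3 + 5 + 8 + 6 = 22
Max machine load = 22
Job totals:
  Job 1: 6
  Job 2: 9
  Job 3: 11
  Job 4: 13
Max job total = 13
Lower bound = max(22, 13) = 22

22


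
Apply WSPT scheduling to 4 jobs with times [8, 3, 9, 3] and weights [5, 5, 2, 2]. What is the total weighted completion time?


Compute p/w ratios and sort ascending (WSPT): [(3, 5), (3, 2), (8, 5), (9, 2)]
Compute weighted completion times:
  Job (p=3,w=5): C=3, w*C=5*3=15
  Job (p=3,w=2): C=6, w*C=2*6=12
  Job (p=8,w=5): C=14, w*C=5*14=70
  Job (p=9,w=2): C=23, w*C=2*23=46
Total weighted completion time = 143

143


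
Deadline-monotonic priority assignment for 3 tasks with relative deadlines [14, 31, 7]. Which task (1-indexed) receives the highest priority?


Sort tasks by relative deadline (ascending):
  Task 3: deadline = 7
  Task 1: deadline = 14
  Task 2: deadline = 31
Priority order (highest first): [3, 1, 2]
Highest priority task = 3

3


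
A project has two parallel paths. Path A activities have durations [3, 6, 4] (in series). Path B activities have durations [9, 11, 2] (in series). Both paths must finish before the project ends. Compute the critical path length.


Path A total = 3 + 6 + 4 = 13
Path B total = 9 + 11 + 2 = 22
Critical path = longest path = max(13, 22) = 22

22


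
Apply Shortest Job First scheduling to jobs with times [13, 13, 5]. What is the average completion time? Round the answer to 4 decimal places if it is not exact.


SJF order (ascending): [5, 13, 13]
Completion times:
  Job 1: burst=5, C=5
  Job 2: burst=13, C=18
  Job 3: burst=13, C=31
Average completion = 54/3 = 18.0

18.0


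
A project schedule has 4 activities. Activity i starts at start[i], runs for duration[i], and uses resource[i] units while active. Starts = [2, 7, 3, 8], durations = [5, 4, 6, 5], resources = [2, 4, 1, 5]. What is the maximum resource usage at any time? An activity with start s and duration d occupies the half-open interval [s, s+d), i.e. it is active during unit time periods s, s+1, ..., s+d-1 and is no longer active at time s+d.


Each activity i is active on [start_i, start_i + duration_i).
Compute total resource usage per time slot:
  t=0: active resources = [], total = 0
  t=1: active resources = [], total = 0
  t=2: active resources = [2], total = 2
  t=3: active resources = [2, 1], total = 3
  t=4: active resources = [2, 1], total = 3
  t=5: active resources = [2, 1], total = 3
  t=6: active resources = [2, 1], total = 3
  t=7: active resources = [4, 1], total = 5
  t=8: active resources = [4, 1, 5], total = 10
  t=9: active resources = [4, 5], total = 9
  t=10: active resources = [4, 5], total = 9
  t=11: active resources = [5], total = 5
  t=12: active resources = [5], total = 5
Peak resource demand = 10

10


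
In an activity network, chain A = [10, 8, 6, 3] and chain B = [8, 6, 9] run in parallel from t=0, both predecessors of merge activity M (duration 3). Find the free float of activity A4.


ES(A4) = sum of predecessors on chain A = 24
EF(A4) = ES + duration = 24 + 3 = 27
Successor of A4 is M. ES(M) = max(sum(A), sum(B)) = max(27, 23) = 27
Free float = ES(successor) - EF(current) = 27 - 27 = 0

0


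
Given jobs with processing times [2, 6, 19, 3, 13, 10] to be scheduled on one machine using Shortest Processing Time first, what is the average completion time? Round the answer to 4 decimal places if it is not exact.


Sort jobs by processing time (SPT order): [2, 3, 6, 10, 13, 19]
Compute completion times sequentially:
  Job 1: processing = 2, completes at 2
  Job 2: processing = 3, completes at 5
  Job 3: processing = 6, completes at 11
  Job 4: processing = 10, completes at 21
  Job 5: processing = 13, completes at 34
  Job 6: processing = 19, completes at 53
Sum of completion times = 126
Average completion time = 126/6 = 21.0

21.0


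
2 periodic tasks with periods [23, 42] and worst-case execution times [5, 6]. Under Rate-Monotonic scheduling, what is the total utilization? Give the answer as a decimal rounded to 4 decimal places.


Compute individual utilizations (exact fractions):
  Task 1: C/T = 5/23 (approx. 0.2174)
  Task 2: C/T = 6/42 = 1/7 (approx. 0.1429)
Total utilization U = 5/23 + 1/7 = 58/161
Rounded to 4 decimal places: U = 0.3602
RM (Liu & Layland) bound for 2 tasks = 0.828427; compare with U = 58/161 (approx. 0.360248)
U <= bound, so schedulable by RM sufficient condition.

0.3602


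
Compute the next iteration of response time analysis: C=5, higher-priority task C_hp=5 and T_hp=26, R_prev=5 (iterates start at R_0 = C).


R_next = C + ceil(R_prev / T_hp) * C_hp
ceil(5 / 26) = ceil(0.1923) = 1
Interference = 1 * 5 = 5
R_next = 5 + 5 = 10

10


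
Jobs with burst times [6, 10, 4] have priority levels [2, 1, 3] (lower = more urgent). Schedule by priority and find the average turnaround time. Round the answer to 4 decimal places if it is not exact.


Sort by priority (ascending = highest first):
Order: [(1, 10), (2, 6), (3, 4)]
Completion times:
  Priority 1, burst=10, C=10
  Priority 2, burst=6, C=16
  Priority 3, burst=4, C=20
Average turnaround = 46/3 = 15.3333

15.3333


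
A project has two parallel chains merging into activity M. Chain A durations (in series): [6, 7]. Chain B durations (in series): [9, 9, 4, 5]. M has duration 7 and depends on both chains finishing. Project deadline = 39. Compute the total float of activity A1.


Forward pass: ES(A1) = sum of predecessors on chain A = 0
EF = ES + duration = 0 + 6 = 6
Backward pass: LF(M) = deadline = 39; LS(M) = 39 - 7 = 32
LF(A1) = LS(M) - sum(successors on chain A) = 32 - 7 = 25
LS = LF - duration = 25 - 6 = 19
Total float = LS - ES = 19 - 0 = 19

19


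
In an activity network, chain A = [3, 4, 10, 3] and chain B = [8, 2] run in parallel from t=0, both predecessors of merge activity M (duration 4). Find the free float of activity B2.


ES(B2) = sum of predecessors on chain B = 8
EF(B2) = ES + duration = 8 + 2 = 10
Successor of B2 is M. ES(M) = max(sum(A), sum(B)) = max(20, 10) = 20
Free float = ES(successor) - EF(current) = 20 - 10 = 10

10


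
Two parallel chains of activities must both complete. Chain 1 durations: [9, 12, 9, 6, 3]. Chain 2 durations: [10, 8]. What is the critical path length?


Path A total = 9 + 12 + 9 + 6 + 3 = 39
Path B total = 10 + 8 = 18
Critical path = longest path = max(39, 18) = 39

39


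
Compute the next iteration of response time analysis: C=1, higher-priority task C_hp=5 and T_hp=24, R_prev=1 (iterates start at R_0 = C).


R_next = C + ceil(R_prev / T_hp) * C_hp
ceil(1 / 24) = ceil(0.0417) = 1
Interference = 1 * 5 = 5
R_next = 1 + 5 = 6

6


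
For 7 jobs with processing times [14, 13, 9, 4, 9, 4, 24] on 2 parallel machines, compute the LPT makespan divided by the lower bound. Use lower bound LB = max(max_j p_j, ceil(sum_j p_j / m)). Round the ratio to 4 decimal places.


LPT order: [24, 14, 13, 9, 9, 4, 4]
Machine loads after assignment: [37, 40]
LPT makespan = 40
Lower bound = max(max_job, ceil(total/2)) = max(24, 39) = 39
Ratio = 40 / 39 = 1.0256

1.0256


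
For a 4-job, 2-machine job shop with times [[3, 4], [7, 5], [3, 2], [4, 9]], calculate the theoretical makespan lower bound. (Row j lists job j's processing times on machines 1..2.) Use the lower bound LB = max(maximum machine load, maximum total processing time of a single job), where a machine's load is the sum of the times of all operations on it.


Machine loads:
  Machine 1: 3 + 7 + 3 + 4 = 17
  Machine 2: 4 + 5 + 2 + 9 = 20
Max machine load = 20
Job totals:
  Job 1: 7
  Job 2: 12
  Job 3: 5
  Job 4: 13
Max job total = 13
Lower bound = max(20, 13) = 20

20


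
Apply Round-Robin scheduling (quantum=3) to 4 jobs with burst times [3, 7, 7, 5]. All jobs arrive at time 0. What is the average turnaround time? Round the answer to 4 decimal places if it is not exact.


Time quantum = 3
Execution trace:
  J1 runs 3 units, time = 3
  J2 runs 3 units, time = 6
  J3 runs 3 units, time = 9
  J4 runs 3 units, time = 12
  J2 runs 3 units, time = 15
  J3 runs 3 units, time = 18
  J4 runs 2 units, time = 20
  J2 runs 1 units, time = 21
  J3 runs 1 units, time = 22
Finish times: [3, 21, 22, 20]
Average turnaround = 66/4 = 16.5

16.5


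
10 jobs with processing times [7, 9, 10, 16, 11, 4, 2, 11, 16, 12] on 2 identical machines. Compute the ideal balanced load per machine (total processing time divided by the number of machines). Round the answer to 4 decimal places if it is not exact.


Total processing time = 7 + 9 + 10 + 16 + 11 + 4 + 2 + 11 + 16 + 12 = 98
Number of machines = 2
Ideal balanced load = 98 / 2 = 49.0

49.0


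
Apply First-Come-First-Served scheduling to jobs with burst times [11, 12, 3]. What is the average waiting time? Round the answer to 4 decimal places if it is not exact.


FCFS order (as given): [11, 12, 3]
Waiting times:
  Job 1: wait = 0
  Job 2: wait = 11
  Job 3: wait = 23
Sum of waiting times = 34
Average waiting time = 34/3 = 11.3333

11.3333


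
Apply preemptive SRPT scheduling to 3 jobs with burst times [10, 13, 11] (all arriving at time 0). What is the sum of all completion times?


Since all jobs arrive at t=0, SRPT equals SPT ordering.
SPT order: [10, 11, 13]
Completion times:
  Job 1: p=10, C=10
  Job 2: p=11, C=21
  Job 3: p=13, C=34
Total completion time = 10 + 21 + 34 = 65

65


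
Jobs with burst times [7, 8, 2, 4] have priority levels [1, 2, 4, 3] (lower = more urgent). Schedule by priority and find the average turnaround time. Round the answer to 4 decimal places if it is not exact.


Sort by priority (ascending = highest first):
Order: [(1, 7), (2, 8), (3, 4), (4, 2)]
Completion times:
  Priority 1, burst=7, C=7
  Priority 2, burst=8, C=15
  Priority 3, burst=4, C=19
  Priority 4, burst=2, C=21
Average turnaround = 62/4 = 15.5

15.5


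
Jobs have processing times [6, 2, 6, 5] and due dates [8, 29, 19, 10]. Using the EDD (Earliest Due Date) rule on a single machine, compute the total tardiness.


Sort by due date (EDD order): [(6, 8), (5, 10), (6, 19), (2, 29)]
Compute completion times and tardiness:
  Job 1: p=6, d=8, C=6, tardiness=max(0,6-8)=0
  Job 2: p=5, d=10, C=11, tardiness=max(0,11-10)=1
  Job 3: p=6, d=19, C=17, tardiness=max(0,17-19)=0
  Job 4: p=2, d=29, C=19, tardiness=max(0,19-29)=0
Total tardiness = 1

1


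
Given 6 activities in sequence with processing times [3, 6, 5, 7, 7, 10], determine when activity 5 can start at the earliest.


Activity 5 starts after activities 1 through 4 complete.
Predecessor durations: [3, 6, 5, 7]
ES = 3 + 6 + 5 + 7 = 21

21


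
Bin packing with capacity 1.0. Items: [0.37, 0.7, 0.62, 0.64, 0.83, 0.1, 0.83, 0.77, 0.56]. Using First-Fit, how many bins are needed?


Place items sequentially using First-Fit:
  Item 0.37 -> new Bin 1
  Item 0.7 -> new Bin 2
  Item 0.62 -> Bin 1 (now 0.99)
  Item 0.64 -> new Bin 3
  Item 0.83 -> new Bin 4
  Item 0.1 -> Bin 2 (now 0.8)
  Item 0.83 -> new Bin 5
  Item 0.77 -> new Bin 6
  Item 0.56 -> new Bin 7
Total bins used = 7

7


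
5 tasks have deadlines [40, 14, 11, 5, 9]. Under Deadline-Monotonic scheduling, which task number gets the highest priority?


Sort tasks by relative deadline (ascending):
  Task 4: deadline = 5
  Task 5: deadline = 9
  Task 3: deadline = 11
  Task 2: deadline = 14
  Task 1: deadline = 40
Priority order (highest first): [4, 5, 3, 2, 1]
Highest priority task = 4

4


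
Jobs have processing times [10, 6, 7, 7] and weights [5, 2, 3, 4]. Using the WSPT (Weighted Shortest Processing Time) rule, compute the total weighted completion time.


Compute p/w ratios and sort ascending (WSPT): [(7, 4), (10, 5), (7, 3), (6, 2)]
Compute weighted completion times:
  Job (p=7,w=4): C=7, w*C=4*7=28
  Job (p=10,w=5): C=17, w*C=5*17=85
  Job (p=7,w=3): C=24, w*C=3*24=72
  Job (p=6,w=2): C=30, w*C=2*30=60
Total weighted completion time = 245

245


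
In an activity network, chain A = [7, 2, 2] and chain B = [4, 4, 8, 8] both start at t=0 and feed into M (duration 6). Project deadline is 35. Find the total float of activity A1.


Forward pass: ES(A1) = sum of predecessors on chain A = 0
EF = ES + duration = 0 + 7 = 7
Backward pass: LF(M) = deadline = 35; LS(M) = 35 - 6 = 29
LF(A1) = LS(M) - sum(successors on chain A) = 29 - 4 = 25
LS = LF - duration = 25 - 7 = 18
Total float = LS - ES = 18 - 0 = 18

18


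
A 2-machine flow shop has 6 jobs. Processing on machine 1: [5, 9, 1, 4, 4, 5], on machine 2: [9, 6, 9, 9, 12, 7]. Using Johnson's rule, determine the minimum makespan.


Apply Johnson's rule:
  Group 1 (a <= b): [(3, 1, 9), (4, 4, 9), (5, 4, 12), (1, 5, 9), (6, 5, 7)]
  Group 2 (a > b): [(2, 9, 6)]
Optimal job order: [3, 4, 5, 1, 6, 2]
Schedule:
  Job 3: M1 done at 1, M2 done at 10
  Job 4: M1 done at 5, M2 done at 19
  Job 5: M1 done at 9, M2 done at 31
  Job 1: M1 done at 14, M2 done at 40
  Job 6: M1 done at 19, M2 done at 47
  Job 2: M1 done at 28, M2 done at 53
Makespan = 53

53


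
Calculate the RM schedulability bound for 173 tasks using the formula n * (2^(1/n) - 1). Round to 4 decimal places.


Compute 2^(1/173) = 1.0040146684
Subtract 1: 1.0040146684 - 1 = 0.0040146684
Multiply by n: 173 * 0.0040146684 = 0.6945376332
Round to 4 dp: 0.6945

0.6945


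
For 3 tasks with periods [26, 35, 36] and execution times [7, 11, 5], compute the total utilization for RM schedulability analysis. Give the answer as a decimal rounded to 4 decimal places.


Compute individual utilizations (exact fractions):
  Task 1: C/T = 7/26 (approx. 0.2692)
  Task 2: C/T = 11/35 (approx. 0.3143)
  Task 3: C/T = 5/36 (approx. 0.1389)
Total utilization U = 7/26 + 11/35 + 5/36 = 11833/16380
Rounded to 4 decimal places: U = 0.7224
RM (Liu & Layland) bound for 3 tasks = 0.779763; compare with U = 11833/16380 (approx. 0.722405)
U <= bound, so schedulable by RM sufficient condition.

0.7224


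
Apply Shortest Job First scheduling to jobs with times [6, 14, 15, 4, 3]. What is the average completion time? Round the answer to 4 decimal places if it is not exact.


SJF order (ascending): [3, 4, 6, 14, 15]
Completion times:
  Job 1: burst=3, C=3
  Job 2: burst=4, C=7
  Job 3: burst=6, C=13
  Job 4: burst=14, C=27
  Job 5: burst=15, C=42
Average completion = 92/5 = 18.4

18.4


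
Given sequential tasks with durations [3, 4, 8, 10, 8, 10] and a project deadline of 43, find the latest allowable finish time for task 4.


LF(activity 4) = deadline - sum of successor durations
Successors: activities 5 through 6 with durations [8, 10]
Sum of successor durations = 18
LF = 43 - 18 = 25

25


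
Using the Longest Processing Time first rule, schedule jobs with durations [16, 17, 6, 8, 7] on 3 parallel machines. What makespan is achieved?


Sort jobs in decreasing order (LPT): [17, 16, 8, 7, 6]
Assign each job to the least loaded machine:
  Machine 1: jobs [17], load = 17
  Machine 2: jobs [16], load = 16
  Machine 3: jobs [8, 7, 6], load = 21
Makespan = max load = 21

21


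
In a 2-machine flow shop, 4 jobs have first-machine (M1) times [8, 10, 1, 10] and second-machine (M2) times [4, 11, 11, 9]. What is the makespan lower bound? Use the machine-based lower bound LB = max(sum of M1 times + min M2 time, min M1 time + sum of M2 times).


LB1 = sum(M1 times) + min(M2 times) = 29 + 4 = 33
LB2 = min(M1 times) + sum(M2 times) = 1 + 35 = 36
Lower bound = max(LB1, LB2) = max(33, 36) = 36

36


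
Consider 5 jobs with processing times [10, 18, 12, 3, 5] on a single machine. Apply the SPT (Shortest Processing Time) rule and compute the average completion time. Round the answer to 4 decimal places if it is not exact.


Sort jobs by processing time (SPT order): [3, 5, 10, 12, 18]
Compute completion times sequentially:
  Job 1: processing = 3, completes at 3
  Job 2: processing = 5, completes at 8
  Job 3: processing = 10, completes at 18
  Job 4: processing = 12, completes at 30
  Job 5: processing = 18, completes at 48
Sum of completion times = 107
Average completion time = 107/5 = 21.4

21.4


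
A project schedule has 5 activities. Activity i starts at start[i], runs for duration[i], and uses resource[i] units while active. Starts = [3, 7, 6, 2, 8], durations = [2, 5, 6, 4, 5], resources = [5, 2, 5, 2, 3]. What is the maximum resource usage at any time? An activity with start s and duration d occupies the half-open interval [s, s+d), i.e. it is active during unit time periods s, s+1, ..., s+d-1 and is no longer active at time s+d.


Each activity i is active on [start_i, start_i + duration_i).
Compute total resource usage per time slot:
  t=0: active resources = [], total = 0
  t=1: active resources = [], total = 0
  t=2: active resources = [2], total = 2
  t=3: active resources = [5, 2], total = 7
  t=4: active resources = [5, 2], total = 7
  t=5: active resources = [2], total = 2
  t=6: active resources = [5], total = 5
  t=7: active resources = [2, 5], total = 7
  t=8: active resources = [2, 5, 3], total = 10
  t=9: active resources = [2, 5, 3], total = 10
  t=10: active resources = [2, 5, 3], total = 10
  t=11: active resources = [2, 5, 3], total = 10
  t=12: active resources = [3], total = 3
Peak resource demand = 10

10


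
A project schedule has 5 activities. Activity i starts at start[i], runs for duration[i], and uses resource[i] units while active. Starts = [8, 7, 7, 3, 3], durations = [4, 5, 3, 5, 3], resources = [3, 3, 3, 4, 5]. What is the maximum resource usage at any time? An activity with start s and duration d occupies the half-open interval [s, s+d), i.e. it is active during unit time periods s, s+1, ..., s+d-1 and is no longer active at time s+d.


Each activity i is active on [start_i, start_i + duration_i).
Compute total resource usage per time slot:
  t=0: active resources = [], total = 0
  t=1: active resources = [], total = 0
  t=2: active resources = [], total = 0
  t=3: active resources = [4, 5], total = 9
  t=4: active resources = [4, 5], total = 9
  t=5: active resources = [4, 5], total = 9
  t=6: active resources = [4], total = 4
  t=7: active resources = [3, 3, 4], total = 10
  t=8: active resources = [3, 3, 3], total = 9
  t=9: active resources = [3, 3, 3], total = 9
  t=10: active resources = [3, 3], total = 6
  t=11: active resources = [3, 3], total = 6
Peak resource demand = 10

10


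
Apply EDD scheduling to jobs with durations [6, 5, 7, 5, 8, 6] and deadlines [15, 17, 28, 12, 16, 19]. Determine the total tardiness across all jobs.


Sort by due date (EDD order): [(5, 12), (6, 15), (8, 16), (5, 17), (6, 19), (7, 28)]
Compute completion times and tardiness:
  Job 1: p=5, d=12, C=5, tardiness=max(0,5-12)=0
  Job 2: p=6, d=15, C=11, tardiness=max(0,11-15)=0
  Job 3: p=8, d=16, C=19, tardiness=max(0,19-16)=3
  Job 4: p=5, d=17, C=24, tardiness=max(0,24-17)=7
  Job 5: p=6, d=19, C=30, tardiness=max(0,30-19)=11
  Job 6: p=7, d=28, C=37, tardiness=max(0,37-28)=9
Total tardiness = 30

30


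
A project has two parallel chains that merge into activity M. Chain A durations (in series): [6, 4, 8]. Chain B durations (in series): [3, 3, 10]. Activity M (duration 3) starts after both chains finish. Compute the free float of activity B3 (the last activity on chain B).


ES(B3) = sum of predecessors on chain B = 6
EF(B3) = ES + duration = 6 + 10 = 16
Successor of B3 is M. ES(M) = max(sum(A), sum(B)) = max(18, 16) = 18
Free float = ES(successor) - EF(current) = 18 - 16 = 2

2


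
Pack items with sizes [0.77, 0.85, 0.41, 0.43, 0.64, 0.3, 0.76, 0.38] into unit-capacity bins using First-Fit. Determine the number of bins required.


Place items sequentially using First-Fit:
  Item 0.77 -> new Bin 1
  Item 0.85 -> new Bin 2
  Item 0.41 -> new Bin 3
  Item 0.43 -> Bin 3 (now 0.84)
  Item 0.64 -> new Bin 4
  Item 0.3 -> Bin 4 (now 0.94)
  Item 0.76 -> new Bin 5
  Item 0.38 -> new Bin 6
Total bins used = 6

6


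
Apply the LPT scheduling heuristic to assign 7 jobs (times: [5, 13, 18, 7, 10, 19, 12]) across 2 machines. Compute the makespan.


Sort jobs in decreasing order (LPT): [19, 18, 13, 12, 10, 7, 5]
Assign each job to the least loaded machine:
  Machine 1: jobs [19, 12, 10], load = 41
  Machine 2: jobs [18, 13, 7, 5], load = 43
Makespan = max load = 43

43


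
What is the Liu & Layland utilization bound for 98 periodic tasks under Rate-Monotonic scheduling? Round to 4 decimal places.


Compute 2^(1/98) = 1.0070980027
Subtract 1: 1.0070980027 - 1 = 0.0070980027
Multiply by n: 98 * 0.0070980027 = 0.6956042646
Round to 4 dp: 0.6956

0.6956


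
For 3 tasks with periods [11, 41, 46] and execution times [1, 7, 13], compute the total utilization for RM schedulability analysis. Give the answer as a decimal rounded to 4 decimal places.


Compute individual utilizations (exact fractions):
  Task 1: C/T = 1/11 (approx. 0.0909)
  Task 2: C/T = 7/41 (approx. 0.1707)
  Task 3: C/T = 13/46 (approx. 0.2826)
Total utilization U = 1/11 + 7/41 + 13/46 = 11291/20746
Rounded to 4 decimal places: U = 0.5442
RM (Liu & Layland) bound for 3 tasks = 0.779763; compare with U = 11291/20746 (approx. 0.544249)
U <= bound, so schedulable by RM sufficient condition.

0.5442


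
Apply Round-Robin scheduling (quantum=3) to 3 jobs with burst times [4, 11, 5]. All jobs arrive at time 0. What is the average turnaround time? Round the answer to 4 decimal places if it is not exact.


Time quantum = 3
Execution trace:
  J1 runs 3 units, time = 3
  J2 runs 3 units, time = 6
  J3 runs 3 units, time = 9
  J1 runs 1 units, time = 10
  J2 runs 3 units, time = 13
  J3 runs 2 units, time = 15
  J2 runs 3 units, time = 18
  J2 runs 2 units, time = 20
Finish times: [10, 20, 15]
Average turnaround = 45/3 = 15.0

15.0


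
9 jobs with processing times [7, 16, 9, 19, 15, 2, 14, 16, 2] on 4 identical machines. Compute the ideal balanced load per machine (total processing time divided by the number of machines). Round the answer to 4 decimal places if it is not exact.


Total processing time = 7 + 16 + 9 + 19 + 15 + 2 + 14 + 16 + 2 = 100
Number of machines = 4
Ideal balanced load = 100 / 4 = 25.0

25.0


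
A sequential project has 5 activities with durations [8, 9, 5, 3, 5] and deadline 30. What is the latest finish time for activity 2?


LF(activity 2) = deadline - sum of successor durations
Successors: activities 3 through 5 with durations [5, 3, 5]
Sum of successor durations = 13
LF = 30 - 13 = 17

17


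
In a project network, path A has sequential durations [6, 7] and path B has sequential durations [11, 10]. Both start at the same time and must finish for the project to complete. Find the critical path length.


Path A total = 6 + 7 = 13
Path B total = 11 + 10 = 21
Critical path = longest path = max(13, 21) = 21

21


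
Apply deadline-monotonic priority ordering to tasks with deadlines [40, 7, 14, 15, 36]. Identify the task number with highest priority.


Sort tasks by relative deadline (ascending):
  Task 2: deadline = 7
  Task 3: deadline = 14
  Task 4: deadline = 15
  Task 5: deadline = 36
  Task 1: deadline = 40
Priority order (highest first): [2, 3, 4, 5, 1]
Highest priority task = 2

2


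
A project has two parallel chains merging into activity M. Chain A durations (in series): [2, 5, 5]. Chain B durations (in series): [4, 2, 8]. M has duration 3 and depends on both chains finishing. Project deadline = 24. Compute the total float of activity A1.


Forward pass: ES(A1) = sum of predecessors on chain A = 0
EF = ES + duration = 0 + 2 = 2
Backward pass: LF(M) = deadline = 24; LS(M) = 24 - 3 = 21
LF(A1) = LS(M) - sum(successors on chain A) = 21 - 10 = 11
LS = LF - duration = 11 - 2 = 9
Total float = LS - ES = 9 - 0 = 9

9


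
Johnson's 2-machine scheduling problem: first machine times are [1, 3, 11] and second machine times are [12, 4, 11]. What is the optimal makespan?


Apply Johnson's rule:
  Group 1 (a <= b): [(1, 1, 12), (2, 3, 4), (3, 11, 11)]
  Group 2 (a > b): []
Optimal job order: [1, 2, 3]
Schedule:
  Job 1: M1 done at 1, M2 done at 13
  Job 2: M1 done at 4, M2 done at 17
  Job 3: M1 done at 15, M2 done at 28
Makespan = 28

28


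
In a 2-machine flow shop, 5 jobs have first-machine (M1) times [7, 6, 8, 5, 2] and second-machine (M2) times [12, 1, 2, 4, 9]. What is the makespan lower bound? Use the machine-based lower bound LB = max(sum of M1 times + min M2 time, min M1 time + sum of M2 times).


LB1 = sum(M1 times) + min(M2 times) = 28 + 1 = 29
LB2 = min(M1 times) + sum(M2 times) = 2 + 28 = 30
Lower bound = max(LB1, LB2) = max(29, 30) = 30

30


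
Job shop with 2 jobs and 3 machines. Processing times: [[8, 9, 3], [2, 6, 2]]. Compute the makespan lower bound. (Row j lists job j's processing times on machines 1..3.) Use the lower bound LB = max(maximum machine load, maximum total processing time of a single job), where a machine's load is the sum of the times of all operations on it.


Machine loads:
  Machine 1: 8 + 2 = 10
  Machine 2: 9 + 6 = 15
  Machine 3: 3 + 2 = 5
Max machine load = 15
Job totals:
  Job 1: 20
  Job 2: 10
Max job total = 20
Lower bound = max(15, 20) = 20

20


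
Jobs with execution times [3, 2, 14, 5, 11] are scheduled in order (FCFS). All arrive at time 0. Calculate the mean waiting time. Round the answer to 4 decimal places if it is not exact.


FCFS order (as given): [3, 2, 14, 5, 11]
Waiting times:
  Job 1: wait = 0
  Job 2: wait = 3
  Job 3: wait = 5
  Job 4: wait = 19
  Job 5: wait = 24
Sum of waiting times = 51
Average waiting time = 51/5 = 10.2

10.2


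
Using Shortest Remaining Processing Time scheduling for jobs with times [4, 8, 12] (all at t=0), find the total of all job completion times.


Since all jobs arrive at t=0, SRPT equals SPT ordering.
SPT order: [4, 8, 12]
Completion times:
  Job 1: p=4, C=4
  Job 2: p=8, C=12
  Job 3: p=12, C=24
Total completion time = 4 + 12 + 24 = 40

40


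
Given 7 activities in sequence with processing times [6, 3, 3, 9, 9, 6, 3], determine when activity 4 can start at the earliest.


Activity 4 starts after activities 1 through 3 complete.
Predecessor durations: [6, 3, 3]
ES = 6 + 3 + 3 = 12

12


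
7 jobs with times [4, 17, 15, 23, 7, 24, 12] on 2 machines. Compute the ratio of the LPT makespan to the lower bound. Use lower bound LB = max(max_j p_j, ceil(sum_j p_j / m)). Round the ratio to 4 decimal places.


LPT order: [24, 23, 17, 15, 12, 7, 4]
Machine loads after assignment: [51, 51]
LPT makespan = 51
Lower bound = max(max_job, ceil(total/2)) = max(24, 51) = 51
Ratio = 51 / 51 = 1.0

1.0


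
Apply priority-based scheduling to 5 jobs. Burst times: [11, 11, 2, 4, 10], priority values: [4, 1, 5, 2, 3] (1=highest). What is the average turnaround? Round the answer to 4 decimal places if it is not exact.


Sort by priority (ascending = highest first):
Order: [(1, 11), (2, 4), (3, 10), (4, 11), (5, 2)]
Completion times:
  Priority 1, burst=11, C=11
  Priority 2, burst=4, C=15
  Priority 3, burst=10, C=25
  Priority 4, burst=11, C=36
  Priority 5, burst=2, C=38
Average turnaround = 125/5 = 25.0

25.0


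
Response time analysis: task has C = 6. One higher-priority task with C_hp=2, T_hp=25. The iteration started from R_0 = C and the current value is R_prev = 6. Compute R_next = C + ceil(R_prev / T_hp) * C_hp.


R_next = C + ceil(R_prev / T_hp) * C_hp
ceil(6 / 25) = ceil(0.24) = 1
Interference = 1 * 2 = 2
R_next = 6 + 2 = 8

8


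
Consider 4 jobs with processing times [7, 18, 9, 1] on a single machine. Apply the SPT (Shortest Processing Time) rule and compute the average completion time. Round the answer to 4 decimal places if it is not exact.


Sort jobs by processing time (SPT order): [1, 7, 9, 18]
Compute completion times sequentially:
  Job 1: processing = 1, completes at 1
  Job 2: processing = 7, completes at 8
  Job 3: processing = 9, completes at 17
  Job 4: processing = 18, completes at 35
Sum of completion times = 61
Average completion time = 61/4 = 15.25

15.25


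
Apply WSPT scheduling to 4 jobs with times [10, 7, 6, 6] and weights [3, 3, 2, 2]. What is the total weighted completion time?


Compute p/w ratios and sort ascending (WSPT): [(7, 3), (6, 2), (6, 2), (10, 3)]
Compute weighted completion times:
  Job (p=7,w=3): C=7, w*C=3*7=21
  Job (p=6,w=2): C=13, w*C=2*13=26
  Job (p=6,w=2): C=19, w*C=2*19=38
  Job (p=10,w=3): C=29, w*C=3*29=87
Total weighted completion time = 172

172


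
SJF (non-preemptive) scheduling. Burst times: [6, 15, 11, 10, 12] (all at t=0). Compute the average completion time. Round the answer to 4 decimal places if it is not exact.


SJF order (ascending): [6, 10, 11, 12, 15]
Completion times:
  Job 1: burst=6, C=6
  Job 2: burst=10, C=16
  Job 3: burst=11, C=27
  Job 4: burst=12, C=39
  Job 5: burst=15, C=54
Average completion = 142/5 = 28.4

28.4


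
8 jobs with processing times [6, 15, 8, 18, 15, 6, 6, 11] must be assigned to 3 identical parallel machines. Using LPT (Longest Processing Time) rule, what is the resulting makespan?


Sort jobs in decreasing order (LPT): [18, 15, 15, 11, 8, 6, 6, 6]
Assign each job to the least loaded machine:
  Machine 1: jobs [18, 6, 6], load = 30
  Machine 2: jobs [15, 11], load = 26
  Machine 3: jobs [15, 8, 6], load = 29
Makespan = max load = 30

30


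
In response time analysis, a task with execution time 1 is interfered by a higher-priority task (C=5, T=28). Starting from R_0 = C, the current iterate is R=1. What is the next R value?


R_next = C + ceil(R_prev / T_hp) * C_hp
ceil(1 / 28) = ceil(0.0357) = 1
Interference = 1 * 5 = 5
R_next = 1 + 5 = 6

6


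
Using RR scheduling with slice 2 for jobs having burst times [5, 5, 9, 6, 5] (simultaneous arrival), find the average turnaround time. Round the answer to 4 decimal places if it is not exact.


Time quantum = 2
Execution trace:
  J1 runs 2 units, time = 2
  J2 runs 2 units, time = 4
  J3 runs 2 units, time = 6
  J4 runs 2 units, time = 8
  J5 runs 2 units, time = 10
  J1 runs 2 units, time = 12
  J2 runs 2 units, time = 14
  J3 runs 2 units, time = 16
  J4 runs 2 units, time = 18
  J5 runs 2 units, time = 20
  J1 runs 1 units, time = 21
  J2 runs 1 units, time = 22
  J3 runs 2 units, time = 24
  J4 runs 2 units, time = 26
  J5 runs 1 units, time = 27
  J3 runs 2 units, time = 29
  J3 runs 1 units, time = 30
Finish times: [21, 22, 30, 26, 27]
Average turnaround = 126/5 = 25.2

25.2


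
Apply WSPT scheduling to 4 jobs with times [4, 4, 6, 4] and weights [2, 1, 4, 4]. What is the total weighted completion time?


Compute p/w ratios and sort ascending (WSPT): [(4, 4), (6, 4), (4, 2), (4, 1)]
Compute weighted completion times:
  Job (p=4,w=4): C=4, w*C=4*4=16
  Job (p=6,w=4): C=10, w*C=4*10=40
  Job (p=4,w=2): C=14, w*C=2*14=28
  Job (p=4,w=1): C=18, w*C=1*18=18
Total weighted completion time = 102

102


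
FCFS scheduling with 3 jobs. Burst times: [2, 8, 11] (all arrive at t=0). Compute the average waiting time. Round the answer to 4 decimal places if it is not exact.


FCFS order (as given): [2, 8, 11]
Waiting times:
  Job 1: wait = 0
  Job 2: wait = 2
  Job 3: wait = 10
Sum of waiting times = 12
Average waiting time = 12/3 = 4.0

4.0


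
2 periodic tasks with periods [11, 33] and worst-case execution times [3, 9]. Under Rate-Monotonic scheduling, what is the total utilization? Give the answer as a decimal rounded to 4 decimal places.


Compute individual utilizations (exact fractions):
  Task 1: C/T = 3/11 (approx. 0.2727)
  Task 2: C/T = 9/33 = 3/11 (approx. 0.2727)
Total utilization U = 3/11 + 3/11 = 6/11
Rounded to 4 decimal places: U = 0.5455
RM (Liu & Layland) bound for 2 tasks = 0.828427; compare with U = 6/11 (approx. 0.545455)
U <= bound, so schedulable by RM sufficient condition.

0.5455
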